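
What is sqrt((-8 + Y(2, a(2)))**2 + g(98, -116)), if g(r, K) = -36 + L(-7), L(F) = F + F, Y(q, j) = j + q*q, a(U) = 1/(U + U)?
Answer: 5*I*sqrt(23)/4 ≈ 5.9948*I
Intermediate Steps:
a(U) = 1/(2*U)
Y(q, j) = j + q**2
L(F) = 2*F
g(r, K) = -50 (g(r, K) = -36 + 2*(-7) = -36 - 14 = -50)
sqrt((-8 + Y(2, a(2)))**2 + g(98, -116)) = sqrt((-8 + ((1/2)/2 + 2**2))**2 - 50) = sqrt((-8 + ((1/2)*(1/2) + 4))**2 - 50) = sqrt((-8 + (1/4 + 4))**2 - 50) = sqrt((-8 + 17/4)**2 - 50) = sqrt((-15/4)**2 - 50) = sqrt(225/16 - 50) = sqrt(-575/16) = 5*I*sqrt(23)/4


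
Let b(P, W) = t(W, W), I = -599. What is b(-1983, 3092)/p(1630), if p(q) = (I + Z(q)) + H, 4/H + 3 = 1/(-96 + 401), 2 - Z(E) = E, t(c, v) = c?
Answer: -1413044/1018349 ≈ -1.3876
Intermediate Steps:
Z(E) = 2 - E
H = -610/457 (H = 4/(-3 + 1/(-96 + 401)) = 4/(-3 + 1/305) = 4/(-914/305) = 4*(-305/914) = -610/457 ≈ -1.3348)
b(P, W) = W
p(q) = -273439/457 - q (p(q) = (-599 + (2 - q)) - 610/457 = (-597 - q) - 610/457 = -273439/457 - q)
b(-1983, 3092)/p(1630) = 3092/(-273439/457 - 1*1630) = 3092/(-273439/457 - 1630) = 3092/(-1018349/457) = 3092*(-457/1018349) = -1413044/1018349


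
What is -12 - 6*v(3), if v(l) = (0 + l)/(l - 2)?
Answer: -30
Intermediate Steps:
v(l) = l/(-2 + l)
-12 - 6*v(3) = -12 - 18/(-2 + 3) = -12 - 18/1 = -12 - 18 = -30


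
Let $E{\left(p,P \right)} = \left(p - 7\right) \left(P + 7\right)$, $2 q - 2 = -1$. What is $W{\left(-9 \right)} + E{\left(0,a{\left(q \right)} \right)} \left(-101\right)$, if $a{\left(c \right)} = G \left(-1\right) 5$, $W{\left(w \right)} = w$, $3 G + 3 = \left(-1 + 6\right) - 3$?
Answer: $\frac{18355}{3} \approx 6118.3$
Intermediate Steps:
$G = - \frac{1}{3}$ ($G = -1 + \frac{\left(-1 + 6\right) - 3}{3} = -1 + \frac{5 - 3}{3} = -1 + \frac{1}{3} \cdot 2 = -1 + \frac{2}{3} = - \frac{1}{3} \approx -0.33333$)
$q = \frac{1}{2}$ ($q = 1 + \frac{1}{2} \left(-1\right) = 1 - \frac{1}{2} = \frac{1}{2} \approx 0.5$)
$a{\left(c \right)} = \frac{5}{3}$ ($a{\left(c \right)} = \left(- \frac{1}{3}\right) \left(-1\right) 5 = \frac{1}{3} \cdot 5 = \frac{5}{3}$)
$E{\left(p,P \right)} = \left(-7 + p\right) \left(7 + P\right)$
$W{\left(-9 \right)} + E{\left(0,a{\left(q \right)} \right)} \left(-101\right) = -9 + \left(-49 - \frac{35}{3} + 7 \cdot 0 + \frac{5}{3} \cdot 0\right) \left(-101\right) = -9 + \left(-49 - \frac{35}{3} + 0 + 0\right) \left(-101\right) = -9 - - \frac{18382}{3} = -9 + \frac{18382}{3} = \frac{18355}{3}$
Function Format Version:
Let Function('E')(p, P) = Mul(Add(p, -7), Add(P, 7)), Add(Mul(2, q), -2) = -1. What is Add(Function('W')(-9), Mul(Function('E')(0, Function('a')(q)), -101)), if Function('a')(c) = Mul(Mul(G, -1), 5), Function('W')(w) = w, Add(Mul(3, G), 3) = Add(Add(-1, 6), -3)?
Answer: Rational(18355, 3) ≈ 6118.3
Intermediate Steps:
G = Rational(-1, 3) (G = Add(-1, Mul(Rational(1, 3), Add(Add(-1, 6), -3))) = Add(-1, Mul(Rational(1, 3), Add(5, -3))) = Add(-1, Mul(Rational(1, 3), 2)) = Add(-1, Rational(2, 3)) = Rational(-1, 3) ≈ -0.33333)
q = Rational(1, 2) (q = Add(1, Mul(Rational(1, 2), -1)) = Add(1, Rational(-1, 2)) = Rational(1, 2) ≈ 0.50000)
Function('a')(c) = Rational(5, 3) (Function('a')(c) = Mul(Mul(Rational(-1, 3), -1), 5) = Mul(Rational(1, 3), 5) = Rational(5, 3))
Function('E')(p, P) = Mul(Add(-7, p), Add(7, P))
Add(Function('W')(-9), Mul(Function('E')(0, Function('a')(q)), -101)) = Add(-9, Mul(Add(-49, Mul(-7, Rational(5, 3)), Mul(7, 0), Mul(Rational(5, 3), 0)), -101)) = Add(-9, Mul(Add(-49, Rational(-35, 3), 0, 0), -101)) = Add(-9, Mul(Rational(-182, 3), -101)) = Add(-9, Rational(18382, 3)) = Rational(18355, 3)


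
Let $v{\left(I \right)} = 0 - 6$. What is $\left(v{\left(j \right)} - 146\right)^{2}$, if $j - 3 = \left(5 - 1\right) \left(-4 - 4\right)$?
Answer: $23104$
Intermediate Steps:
$j = -29$ ($j = 3 + \left(5 - 1\right) \left(-4 - 4\right) = 3 + 4 \left(-8\right) = 3 - 32 = -29$)
$v{\left(I \right)} = -6$
$\left(v{\left(j \right)} - 146\right)^{2} = \left(-6 - 146\right)^{2} = \left(-152\right)^{2} = 23104$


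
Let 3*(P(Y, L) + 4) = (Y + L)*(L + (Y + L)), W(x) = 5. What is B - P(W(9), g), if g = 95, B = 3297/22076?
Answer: -143402399/22076 ≈ -6495.9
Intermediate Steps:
B = 3297/22076 (B = 3297*(1/22076) = 3297/22076 ≈ 0.14935)
P(Y, L) = -4 + (L + Y)*(Y + 2*L)/3 (P(Y, L) = -4 + ((Y + L)*(L + (Y + L)))/3 = -4 + ((L + Y)*(L + (L + Y)))/3 = -4 + ((L + Y)*(Y + 2*L))/3 = -4 + (L + Y)*(Y + 2*L)/3)
B - P(W(9), g) = 3297/22076 - (-4 + (1/3)*5**2 + (2/3)*95**2 + 95*5) = 3297/22076 - (-4 + (1/3)*25 + (2/3)*9025 + 475) = 3297/22076 - (-4 + 25/3 + 18050/3 + 475) = 3297/22076 - 1*6496 = 3297/22076 - 6496 = -143402399/22076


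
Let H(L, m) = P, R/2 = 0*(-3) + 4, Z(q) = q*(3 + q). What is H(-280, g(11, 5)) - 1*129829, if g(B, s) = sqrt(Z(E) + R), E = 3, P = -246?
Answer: -130075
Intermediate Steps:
R = 8 (R = 2*(0*(-3) + 4) = 2*(0 + 4) = 2*4 = 8)
g(B, s) = sqrt(26) (g(B, s) = sqrt(3*(3 + 3) + 8) = sqrt(3*6 + 8) = sqrt(18 + 8) = sqrt(26))
H(L, m) = -246
H(-280, g(11, 5)) - 1*129829 = -246 - 1*129829 = -246 - 129829 = -130075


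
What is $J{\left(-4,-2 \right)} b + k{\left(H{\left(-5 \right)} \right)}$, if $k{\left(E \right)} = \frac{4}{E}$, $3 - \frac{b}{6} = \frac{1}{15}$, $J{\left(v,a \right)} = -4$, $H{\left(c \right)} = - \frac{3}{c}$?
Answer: $- \frac{956}{15} \approx -63.733$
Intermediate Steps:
$b = \frac{88}{5}$ ($b = 18 - \frac{6}{15} = 18 - \frac{2}{5} = \frac{88}{5} \approx 17.6$)
$J{\left(-4,-2 \right)} b + k{\left(H{\left(-5 \right)} \right)} = \left(-4\right) \frac{88}{5} + \frac{4}{\left(-3\right) \frac{1}{-5}} = - \frac{352}{5} + \frac{4}{\left(-3\right) \left(- \frac{1}{5}\right)} = - \frac{352}{5} + \frac{4}{\frac{3}{5}} = - \frac{352}{5} + 4 \cdot \frac{5}{3} = - \frac{352}{5} + \frac{20}{3} = - \frac{956}{15}$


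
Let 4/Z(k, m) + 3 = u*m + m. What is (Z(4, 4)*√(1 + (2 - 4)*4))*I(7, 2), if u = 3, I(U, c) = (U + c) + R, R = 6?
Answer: 60*I*√7/13 ≈ 12.211*I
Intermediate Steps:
I(U, c) = 6 + U + c (I(U, c) = (U + c) + 6 = 6 + U + c)
Z(k, m) = 4/(-3 + 4*m) (Z(k, m) = 4/(-3 + (3*m + m)) = 4/(-3 + 4*m))
(Z(4, 4)*√(1 + (2 - 4)*4))*I(7, 2) = ((4/(-3 + 4*4))*√(1 + (2 - 4)*4))*(6 + 7 + 2) = ((4/(-3 + 16))*√(1 - 2*4))*15 = ((4/13)*√(1 - 8))*15 = ((4*(1/13))*√(-7))*15 = (4*(I*√7)/13)*15 = (4*I*√7/13)*15 = 60*I*√7/13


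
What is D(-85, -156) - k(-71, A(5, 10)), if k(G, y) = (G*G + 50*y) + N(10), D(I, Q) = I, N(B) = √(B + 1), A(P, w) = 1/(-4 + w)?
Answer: -15403/3 - √11 ≈ -5137.6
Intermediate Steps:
N(B) = √(1 + B)
k(G, y) = √11 + G² + 50*y (k(G, y) = (G*G + 50*y) + √(1 + 10) = (G² + 50*y) + √11 = √11 + G² + 50*y)
D(-85, -156) - k(-71, A(5, 10)) = -85 - (√11 + (-71)² + 50/(-4 + 10)) = -85 - (√11 + 5041 + 50/6) = -85 - (√11 + 5041 + 50*(⅙)) = -85 - (√11 + 5041 + 25/3) = -85 - (15148/3 + √11) = -85 + (-15148/3 - √11) = -15403/3 - √11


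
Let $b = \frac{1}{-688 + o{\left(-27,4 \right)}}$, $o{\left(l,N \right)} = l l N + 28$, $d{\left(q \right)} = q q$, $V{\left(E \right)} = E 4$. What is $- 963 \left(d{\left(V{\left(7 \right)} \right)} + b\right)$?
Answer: $- \frac{567754305}{752} \approx -7.5499 \cdot 10^{5}$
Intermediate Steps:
$V{\left(E \right)} = 4 E$
$d{\left(q \right)} = q^{2}$
$o{\left(l,N \right)} = 28 + N l^{2}$ ($o{\left(l,N \right)} = l^{2} N + 28 = N l^{2} + 28 = 28 + N l^{2}$)
$b = \frac{1}{2256}$ ($b = \frac{1}{-688 + \left(28 + 4 \left(-27\right)^{2}\right)} = \frac{1}{-688 + \left(28 + 4 \cdot 729\right)} = \frac{1}{-688 + \left(28 + 2916\right)} = \frac{1}{-688 + 2944} = \frac{1}{2256} \approx 0.00044326$)
$- 963 \left(d{\left(V{\left(7 \right)} \right)} + b\right) = - 963 \left(\left(4 \cdot 7\right)^{2} + \frac{1}{2256}\right) = - 963 \left(28^{2} + \frac{1}{2256}\right) = - 963 \left(784 + \frac{1}{2256}\right) = \left(-963\right) \frac{1768705}{2256} = - \frac{567754305}{752}$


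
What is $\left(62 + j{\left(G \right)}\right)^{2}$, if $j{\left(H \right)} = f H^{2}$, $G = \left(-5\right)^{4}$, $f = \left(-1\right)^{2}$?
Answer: $152636331969$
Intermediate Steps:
$f = 1$
$G = 625$
$j{\left(H \right)} = H^{2}$ ($j{\left(H \right)} = 1 H^{2} = H^{2}$)
$\left(62 + j{\left(G \right)}\right)^{2} = \left(62 + 625^{2}\right)^{2} = \left(62 + 390625\right)^{2} = 390687^{2} = 152636331969$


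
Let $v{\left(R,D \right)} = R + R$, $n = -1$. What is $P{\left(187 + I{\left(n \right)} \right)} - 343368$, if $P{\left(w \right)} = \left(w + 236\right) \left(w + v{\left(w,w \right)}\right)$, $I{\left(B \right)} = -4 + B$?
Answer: $-115140$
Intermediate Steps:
$v{\left(R,D \right)} = 2 R$
$P{\left(w \right)} = 3 w \left(236 + w\right)$ ($P{\left(w \right)} = \left(w + 236\right) \left(w + 2 w\right) = \left(236 + w\right) 3 w = 3 w \left(236 + w\right)$)
$P{\left(187 + I{\left(n \right)} \right)} - 343368 = 3 \left(187 - 5\right) \left(236 + \left(187 - 5\right)\right) - 343368 = 3 \cdot 182 \left(236 + 182\right) - 343368 = 3 \cdot 182 \cdot 418 - 343368 = 228228 - 343368 = -115140$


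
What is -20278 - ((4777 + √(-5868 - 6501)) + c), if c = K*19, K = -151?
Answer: -22186 - I*√12369 ≈ -22186.0 - 111.22*I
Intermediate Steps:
c = -2869 (c = -151*19 = -2869)
-20278 - ((4777 + √(-5868 - 6501)) + c) = -20278 - ((4777 + √(-5868 - 6501)) - 2869) = -20278 - ((4777 + √(-12369)) - 2869) = -20278 - ((4777 + I*√12369) - 2869) = -20278 - (1908 + I*√12369) = -20278 + (-1908 - I*√12369) = -22186 - I*√12369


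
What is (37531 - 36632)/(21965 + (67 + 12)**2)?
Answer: 899/28206 ≈ 0.031873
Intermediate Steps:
(37531 - 36632)/(21965 + (67 + 12)**2) = 899/(21965 + 79**2) = 899/(21965 + 6241) = 899/28206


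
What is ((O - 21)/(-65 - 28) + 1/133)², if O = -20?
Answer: 30758116/152992161 ≈ 0.20104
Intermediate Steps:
((O - 21)/(-65 - 28) + 1/133)² = ((-20 - 21)/(-65 - 28) + 1/133)² = (-41/(-93) + 1/133)² = (-41*(-1/93) + 1/133)² = (41/93 + 1/133)² = (5546/12369)² = 30758116/152992161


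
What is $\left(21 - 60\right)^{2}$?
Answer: $1521$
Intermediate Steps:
$\left(21 - 60\right)^{2} = \left(-39\right)^{2} = 1521$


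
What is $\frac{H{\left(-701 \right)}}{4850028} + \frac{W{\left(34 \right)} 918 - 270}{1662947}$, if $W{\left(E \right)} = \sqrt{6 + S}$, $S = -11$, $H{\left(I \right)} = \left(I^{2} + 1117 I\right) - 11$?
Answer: $- \frac{54029972481}{896148834724} + \frac{918 i \sqrt{5}}{1662947} \approx -0.060291 + 0.0012344 i$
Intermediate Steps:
$H{\left(I \right)} = -11 + I^{2} + 1117 I$
$W{\left(E \right)} = i \sqrt{5}$ ($W{\left(E \right)} = \sqrt{6 - 11} = \sqrt{-5} = i \sqrt{5}$)
$\frac{H{\left(-701 \right)}}{4850028} + \frac{W{\left(34 \right)} 918 - 270}{1662947} = \frac{-11 + \left(-701\right)^{2} + 1117 \left(-701\right)}{4850028} + \frac{i \sqrt{5} \cdot 918 - 270}{1662947} = \left(-11 + 491401 - 783017\right) \frac{1}{4850028} + \left(918 i \sqrt{5} - 270\right) \frac{1}{1662947} = \left(-291627\right) \frac{1}{4850028} + \left(-270 + 918 i \sqrt{5}\right) \frac{1}{1662947} = - \frac{32403}{538892} - \left(\frac{270}{1662947} - \frac{918 i \sqrt{5}}{1662947}\right) = - \frac{54029972481}{896148834724} + \frac{918 i \sqrt{5}}{1662947}$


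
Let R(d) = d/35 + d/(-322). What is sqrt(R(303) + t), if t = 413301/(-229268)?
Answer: 3*sqrt(5595219663565805)/92280370 ≈ 2.4318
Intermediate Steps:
R(d) = 41*d/1610 (R(d) = d*(1/35) + d*(-1/322) = d/35 - d/322 = 41*d/1610)
t = -413301/229268 (t = 413301*(-1/229268) = -413301/229268 ≈ -1.8027)
sqrt(R(303) + t) = sqrt((41/1610)*303 - 413301/229268) = sqrt(12423/1610 - 413301/229268) = sqrt(1091390877/184560740) = 3*sqrt(5595219663565805)/92280370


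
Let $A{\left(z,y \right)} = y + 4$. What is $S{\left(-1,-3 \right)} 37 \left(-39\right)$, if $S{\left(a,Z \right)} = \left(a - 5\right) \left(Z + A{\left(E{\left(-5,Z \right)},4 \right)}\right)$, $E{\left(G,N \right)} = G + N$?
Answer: $43290$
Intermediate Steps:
$A{\left(z,y \right)} = 4 + y$
$S{\left(a,Z \right)} = \left(-5 + a\right) \left(8 + Z\right)$ ($S{\left(a,Z \right)} = \left(a - 5\right) \left(Z + \left(4 + 4\right)\right) = \left(-5 + a\right) \left(Z + 8\right) = \left(-5 + a\right) \left(8 + Z\right)$)
$S{\left(-1,-3 \right)} 37 \left(-39\right) = \left(-40 - -15 + 8 \left(-1\right) - -3\right) 37 \left(-39\right) = \left(-40 + 15 - 8 + 3\right) 37 \left(-39\right) = \left(-30\right) 37 \left(-39\right) = \left(-1110\right) \left(-39\right) = 43290$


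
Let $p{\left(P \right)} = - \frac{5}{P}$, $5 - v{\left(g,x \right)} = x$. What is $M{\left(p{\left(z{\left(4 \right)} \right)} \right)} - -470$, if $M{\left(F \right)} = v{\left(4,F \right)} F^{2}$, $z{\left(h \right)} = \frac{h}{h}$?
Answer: $720$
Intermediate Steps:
$z{\left(h \right)} = 1$
$v{\left(g,x \right)} = 5 - x$
$M{\left(F \right)} = F^{2} \left(5 - F\right)$ ($M{\left(F \right)} = \left(5 - F\right) F^{2} = F^{2} \left(5 - F\right)$)
$M{\left(p{\left(z{\left(4 \right)} \right)} \right)} - -470 = \left(- \frac{5}{1}\right)^{2} \left(5 - - \frac{5}{1}\right) - -470 = \left(\left(-5\right) 1\right)^{2} \left(5 - \left(-5\right) 1\right) + 470 = \left(-5\right)^{2} \left(5 - -5\right) + 470 = 25 \left(5 + 5\right) + 470 = 25 \cdot 10 + 470 = 250 + 470 = 720$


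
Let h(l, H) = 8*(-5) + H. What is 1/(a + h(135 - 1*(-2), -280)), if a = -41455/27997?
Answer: -27997/9000495 ≈ -0.0031106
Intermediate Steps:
h(l, H) = -40 + H
a = -41455/27997 (a = -41455*1/27997 = -41455/27997 ≈ -1.4807)
1/(a + h(135 - 1*(-2), -280)) = 1/(-41455/27997 + (-40 - 280)) = 1/(-41455/27997 - 320) = 1/(-9000495/27997) = -27997/9000495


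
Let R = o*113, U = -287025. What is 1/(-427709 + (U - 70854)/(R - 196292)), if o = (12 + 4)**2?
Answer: -55788/23860910399 ≈ -2.3380e-6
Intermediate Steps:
o = 256 (o = 16**2 = 256)
R = 28928 (R = 256*113 = 28928)
1/(-427709 + (U - 70854)/(R - 196292)) = 1/(-427709 + (-287025 - 70854)/(28928 - 196292)) = 1/(-427709 - 357879/(-167364)) = 1/(-427709 - 357879*(-1/167364)) = 1/(-427709 + 119293/55788) = 1/(-23860910399/55788) = -55788/23860910399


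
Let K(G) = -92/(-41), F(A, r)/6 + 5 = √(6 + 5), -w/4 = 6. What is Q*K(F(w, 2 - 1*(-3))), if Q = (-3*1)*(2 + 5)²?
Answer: -13524/41 ≈ -329.85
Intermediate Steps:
w = -24 (w = -4*6 = -24)
F(A, r) = -30 + 6*√11 (F(A, r) = -30 + 6*√(6 + 5) = -30 + 6*√11)
K(G) = 92/41 (K(G) = -92*(-1/41) = 92/41)
Q = -147 (Q = -3*7² = -3*49 = -147)
Q*K(F(w, 2 - 1*(-3))) = -147*92/41 = -13524/41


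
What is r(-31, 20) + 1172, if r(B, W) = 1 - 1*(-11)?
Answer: 1184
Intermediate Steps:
r(B, W) = 12 (r(B, W) = 1 + 11 = 12)
r(-31, 20) + 1172 = 12 + 1172 = 1184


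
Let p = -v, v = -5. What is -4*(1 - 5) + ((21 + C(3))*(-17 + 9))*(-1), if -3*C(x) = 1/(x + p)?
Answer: 551/3 ≈ 183.67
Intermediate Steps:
p = 5 (p = -1*(-5) = 5)
C(x) = -1/(3*(5 + x)) (C(x) = -1/(3*(x + 5)) = -1/(3*(5 + x)))
-4*(1 - 5) + ((21 + C(3))*(-17 + 9))*(-1) = -4*(1 - 5) + ((21 - 1/(15 + 3*3))*(-17 + 9))*(-1) = -4*(-4) + ((21 - 1/(15 + 9))*(-8))*(-1) = 16 + ((21 - 1/24)*(-8))*(-1) = 16 + ((503/24)*(-8))*(-1) = 16 - 503/3*(-1) = 16 + 503/3 = 551/3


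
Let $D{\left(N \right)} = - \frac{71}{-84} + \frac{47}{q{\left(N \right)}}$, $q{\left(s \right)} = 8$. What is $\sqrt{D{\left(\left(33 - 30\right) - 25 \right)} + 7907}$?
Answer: $\frac{\sqrt{55839210}}{84} \approx 88.959$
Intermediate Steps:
$D{\left(N \right)} = \frac{1129}{168}$ ($D{\left(N \right)} = - \frac{71}{-84} + \frac{47}{8} = \left(-71\right) \left(- \frac{1}{84}\right) + 47 \cdot \frac{1}{8} = \frac{71}{84} + \frac{47}{8} = \frac{1129}{168}$)
$\sqrt{D{\left(\left(33 - 30\right) - 25 \right)} + 7907} = \sqrt{\frac{1129}{168} + 7907} = \sqrt{\frac{1329505}{168}} = \frac{\sqrt{55839210}}{84}$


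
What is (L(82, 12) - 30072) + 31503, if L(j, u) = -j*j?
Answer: -5293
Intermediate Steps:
L(j, u) = -j**2
(L(82, 12) - 30072) + 31503 = (-1*82**2 - 30072) + 31503 = (-1*6724 - 30072) + 31503 = (-6724 - 30072) + 31503 = -36796 + 31503 = -5293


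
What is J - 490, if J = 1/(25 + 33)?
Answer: -28419/58 ≈ -489.98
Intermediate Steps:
J = 1/58 ≈ 0.017241
J - 490 = 1/58 - 490 = -28419/58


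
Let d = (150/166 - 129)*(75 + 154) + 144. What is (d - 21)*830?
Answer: -24245190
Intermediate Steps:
d = -2422776/83 (d = (150*(1/166) - 129)*229 + 144 = (75/83 - 129)*229 + 144 = -10632/83*229 + 144 = -2434728/83 + 144 = -2422776/83 ≈ -29190.)
(d - 21)*830 = (-2422776/83 - 21)*830 = -2424519/83*830 = -24245190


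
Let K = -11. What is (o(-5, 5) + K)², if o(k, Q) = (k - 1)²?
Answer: 625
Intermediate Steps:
o(k, Q) = (-1 + k)²
(o(-5, 5) + K)² = ((-1 - 5)² - 11)² = ((-6)² - 11)² = (36 - 11)² = 25² = 625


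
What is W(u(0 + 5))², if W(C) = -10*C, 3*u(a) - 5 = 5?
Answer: 10000/9 ≈ 1111.1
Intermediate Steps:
u(a) = 10/3 (u(a) = 5/3 + (⅓)*5 = 5/3 + 5/3 = 10/3)
W(u(0 + 5))² = (-10*10/3)² = (-100/3)² = 10000/9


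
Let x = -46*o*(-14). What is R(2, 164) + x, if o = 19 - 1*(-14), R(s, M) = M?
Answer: 21416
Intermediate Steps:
o = 33 (o = 19 + 14 = 33)
x = 21252 (x = -46*33*(-14) = -1518*(-14) = 21252)
R(2, 164) + x = 164 + 21252 = 21416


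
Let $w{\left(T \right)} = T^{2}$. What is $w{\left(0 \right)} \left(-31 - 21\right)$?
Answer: $0$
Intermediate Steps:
$w{\left(0 \right)} \left(-31 - 21\right) = 0^{2} \left(-31 - 21\right) = 0 \left(-52\right) = 0$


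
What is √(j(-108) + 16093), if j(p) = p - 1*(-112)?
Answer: √16097 ≈ 126.87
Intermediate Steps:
j(p) = 112 + p (j(p) = p + 112 = 112 + p)
√(j(-108) + 16093) = √((112 - 108) + 16093) = √(4 + 16093) = √16097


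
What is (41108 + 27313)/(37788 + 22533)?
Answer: 22807/20107 ≈ 1.1343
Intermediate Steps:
(41108 + 27313)/(37788 + 22533) = 68421/60321 = 68421*(1/60321) = 22807/20107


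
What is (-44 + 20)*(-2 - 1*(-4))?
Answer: -48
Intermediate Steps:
(-44 + 20)*(-2 - 1*(-4)) = -24*(-2 + 4) = -24*2 = -48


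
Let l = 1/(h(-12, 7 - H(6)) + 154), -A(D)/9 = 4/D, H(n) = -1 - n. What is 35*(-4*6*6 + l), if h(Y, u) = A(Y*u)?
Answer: -10880870/2159 ≈ -5039.8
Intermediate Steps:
A(D) = -36/D
h(Y, u) = -36/(Y*u) (h(Y, u) = -36*1/(Y*u) = -36/(Y*u))
l = 14/2159 (l = 1/(-36/(-12*(7 - (-1 - 1*6))) + 154) = 1/(-36*(-1/12)/(7 - (-1 - 6)) + 154) = 1/(-36*(-1/12)/(7 - 1*(-7)) + 154) = 1/(-36*(-1/12)/(7 + 7) + 154) = 1/(-36*(-1/12)/14 + 154) = 1/(-36*(-1/12)*1/14 + 154) = 1/(3/14 + 154) = 1/(2159/14) = 14/2159 ≈ 0.0064845)
35*(-4*6*6 + l) = 35*(-4*6*6 + 14/2159) = 35*(-24*6 + 14/2159) = 35*(-144 + 14/2159) = 35*(-310882/2159) = -10880870/2159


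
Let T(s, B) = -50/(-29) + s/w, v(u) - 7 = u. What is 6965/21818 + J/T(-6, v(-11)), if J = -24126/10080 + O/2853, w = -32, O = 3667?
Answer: -503303601097/1932450477930 ≈ -0.26045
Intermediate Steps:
v(u) = 7 + u
J = -1770451/1597680 (J = -24126/10080 + 3667/2853 = -24126*1/10080 + 3667*(1/2853) = -4021/1680 + 3667/2853 = -1770451/1597680 ≈ -1.1081)
T(s, B) = 50/29 - s/32 (T(s, B) = -50/(-29) + s/(-32) = -50*(-1/29) + s*(-1/32) = 50/29 - s/32)
6965/21818 + J/T(-6, v(-11)) = 6965/21818 - 1770451/(1597680*(50/29 - 1/32*(-6))) = 6965*(1/21818) - 1770451/(1597680*(50/29 + 3/16)) = 6965/21818 - 1770451/(1597680*887/464) = 6965/21818 - 1770451/1597680*464/887 = 6965/21818 - 51343079/88571385 = -503303601097/1932450477930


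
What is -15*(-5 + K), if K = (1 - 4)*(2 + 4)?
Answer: 345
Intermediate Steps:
K = -18 (K = -3*6 = -18)
-15*(-5 + K) = -15*(-5 - 18) = -15*(-23) = 345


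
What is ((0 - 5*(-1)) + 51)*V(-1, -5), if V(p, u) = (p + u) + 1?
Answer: -280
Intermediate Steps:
V(p, u) = 1 + p + u
((0 - 5*(-1)) + 51)*V(-1, -5) = ((0 - 5*(-1)) + 51)*(1 - 1 - 5) = ((0 + 5) + 51)*(-5) = (5 + 51)*(-5) = 56*(-5) = -280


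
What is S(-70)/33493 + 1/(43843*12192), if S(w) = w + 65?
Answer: -2672635787/17903142439008 ≈ -0.00014928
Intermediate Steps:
S(w) = 65 + w
S(-70)/33493 + 1/(43843*12192) = (65 - 70)/33493 + 1/(43843*12192) = -5*1/33493 + (1/43843)*(1/12192) = -5/33493 + 1/534533856 = -2672635787/17903142439008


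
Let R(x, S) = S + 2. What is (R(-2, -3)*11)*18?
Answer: -198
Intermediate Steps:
R(x, S) = 2 + S
(R(-2, -3)*11)*18 = ((2 - 3)*11)*18 = -1*11*18 = -11*18 = -198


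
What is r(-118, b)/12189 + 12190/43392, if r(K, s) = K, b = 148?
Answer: 7970203/29383616 ≈ 0.27125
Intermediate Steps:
r(-118, b)/12189 + 12190/43392 = -118/12189 + 12190/43392 = -118*1/12189 + 12190*(1/43392) = -118/12189 + 6095/21696 = 7970203/29383616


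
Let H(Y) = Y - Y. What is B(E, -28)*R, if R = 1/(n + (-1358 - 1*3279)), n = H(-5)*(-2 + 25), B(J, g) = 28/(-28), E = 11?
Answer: 1/4637 ≈ 0.00021566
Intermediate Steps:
H(Y) = 0
B(J, g) = -1 (B(J, g) = 28*(-1/28) = -1)
n = 0 (n = 0*(-2 + 25) = 0*23 = 0)
R = -1/4637 (R = 1/(0 + (-1358 - 1*3279)) = 1/(0 + (-1358 - 3279)) = 1/(0 - 4637) = 1/(-4637) = -1/4637 ≈ -0.00021566)
B(E, -28)*R = -1*(-1/4637) = 1/4637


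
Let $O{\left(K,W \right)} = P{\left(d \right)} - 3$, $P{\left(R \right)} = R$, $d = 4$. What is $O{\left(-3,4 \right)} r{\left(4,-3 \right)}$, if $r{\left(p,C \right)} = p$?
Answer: $4$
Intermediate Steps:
$O{\left(K,W \right)} = 1$ ($O{\left(K,W \right)} = 4 - 3 = 1$)
$O{\left(-3,4 \right)} r{\left(4,-3 \right)} = 1 \cdot 4 = 4$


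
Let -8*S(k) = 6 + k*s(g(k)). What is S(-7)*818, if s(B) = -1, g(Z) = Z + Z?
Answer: -5317/4 ≈ -1329.3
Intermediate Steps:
g(Z) = 2*Z
S(k) = -¾ + k/8 (S(k) = -(6 + k*(-1))/8 = -(6 - k)/8 = -¾ + k/8)
S(-7)*818 = (-¾ + (⅛)*(-7))*818 = (-¾ - 7/8)*818 = -13/8*818 = -5317/4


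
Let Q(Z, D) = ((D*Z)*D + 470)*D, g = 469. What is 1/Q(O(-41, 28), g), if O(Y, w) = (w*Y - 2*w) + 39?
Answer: -1/120183170555 ≈ -8.3206e-12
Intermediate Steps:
O(Y, w) = 39 - 2*w + Y*w (O(Y, w) = (Y*w - 2*w) + 39 = (-2*w + Y*w) + 39 = 39 - 2*w + Y*w)
Q(Z, D) = D*(470 + Z*D**2) (Q(Z, D) = (Z*D**2 + 470)*D = (470 + Z*D**2)*D = D*(470 + Z*D**2))
1/Q(O(-41, 28), g) = 1/(469*(470 + (39 - 2*28 - 41*28)*469**2)) = 1/(469*(470 + (39 - 56 - 1148)*219961)) = 1/(469*(470 - 1165*219961)) = 1/(469*(470 - 256254565)) = 1/(469*(-256254095)) = 1/(-120183170555) = -1/120183170555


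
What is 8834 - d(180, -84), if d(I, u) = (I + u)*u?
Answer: 16898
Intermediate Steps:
d(I, u) = u*(I + u)
8834 - d(180, -84) = 8834 - (-84)*(180 - 84) = 8834 - (-84)*96 = 8834 - 1*(-8064) = 8834 + 8064 = 16898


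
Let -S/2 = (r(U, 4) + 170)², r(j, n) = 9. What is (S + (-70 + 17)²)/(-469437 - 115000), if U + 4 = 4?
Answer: 61273/584437 ≈ 0.10484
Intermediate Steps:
U = 0 (U = -4 + 4 = 0)
S = -64082 (S = -2*(9 + 170)² = -2*179² = -2*32041 = -64082)
(S + (-70 + 17)²)/(-469437 - 115000) = (-64082 + (-70 + 17)²)/(-469437 - 115000) = (-64082 + (-53)²)/(-584437) = (-64082 + 2809)*(-1/584437) = -61273*(-1/584437) = 61273/584437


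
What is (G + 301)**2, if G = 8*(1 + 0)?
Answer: 95481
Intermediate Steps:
G = 8 (G = 8*1 = 8)
(G + 301)**2 = (8 + 301)**2 = 309**2 = 95481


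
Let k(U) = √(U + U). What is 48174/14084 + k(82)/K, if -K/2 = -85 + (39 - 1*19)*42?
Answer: 3441/1006 - √41/755 ≈ 3.4120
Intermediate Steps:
k(U) = √2*√U (k(U) = √(2*U) = √2*√U)
K = -1510 (K = -2*(-85 + (39 - 1*19)*42) = -2*(-85 + (39 - 19)*42) = -2*(-85 + 20*42) = -2*(-85 + 840) = -2*755 = -1510)
48174/14084 + k(82)/K = 48174/14084 + (√2*√82)/(-1510) = 48174*(1/14084) + (2*√41)*(-1/1510) = 3441/1006 - √41/755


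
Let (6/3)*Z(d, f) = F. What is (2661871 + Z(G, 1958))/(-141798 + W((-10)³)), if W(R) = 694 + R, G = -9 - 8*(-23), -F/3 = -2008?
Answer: -2664883/142104 ≈ -18.753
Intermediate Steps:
F = 6024 (F = -3*(-2008) = 6024)
G = 175 (G = -9 + 184 = 175)
Z(d, f) = 3012 (Z(d, f) = (½)*6024 = 3012)
(2661871 + Z(G, 1958))/(-141798 + W((-10)³)) = (2661871 + 3012)/(-141798 + (694 + (-10)³)) = 2664883/(-141798 + (694 - 1000)) = 2664883/(-141798 - 306) = 2664883/(-142104) = 2664883*(-1/142104) = -2664883/142104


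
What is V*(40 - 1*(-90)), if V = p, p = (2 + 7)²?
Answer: 10530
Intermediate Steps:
p = 81 (p = 9² = 81)
V = 81
V*(40 - 1*(-90)) = 81*(40 - 1*(-90)) = 81*(40 + 90) = 81*130 = 10530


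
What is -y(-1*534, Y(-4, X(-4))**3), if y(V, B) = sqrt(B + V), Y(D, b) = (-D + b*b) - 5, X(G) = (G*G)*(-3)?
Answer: -sqrt(12214671593) ≈ -1.1052e+5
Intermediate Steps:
X(G) = -3*G**2 (X(G) = G**2*(-3) = -3*G**2)
Y(D, b) = -5 + b**2 - D (Y(D, b) = (-D + b**2) - 5 = (b**2 - D) - 5 = -5 + b**2 - D)
-y(-1*534, Y(-4, X(-4))**3) = -sqrt((-5 + (-3*(-4)**2)**2 - 1*(-4))**3 - 1*534) = -sqrt((-5 + (-3*16)**2 + 4)**3 - 534) = -sqrt((-5 + (-48)**2 + 4)**3 - 534) = -sqrt((-5 + 2304 + 4)**3 - 534) = -sqrt(2303**3 - 534) = -sqrt(12214672127 - 534) = -sqrt(12214671593)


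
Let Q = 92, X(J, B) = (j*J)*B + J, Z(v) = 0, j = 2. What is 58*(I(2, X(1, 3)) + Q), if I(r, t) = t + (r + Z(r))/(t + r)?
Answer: 51794/9 ≈ 5754.9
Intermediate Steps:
X(J, B) = J + 2*B*J (X(J, B) = (2*J)*B + J = 2*B*J + J = J + 2*B*J)
I(r, t) = t + r/(r + t) (I(r, t) = t + (r + 0)/(t + r) = t + r/(r + t))
58*(I(2, X(1, 3)) + Q) = 58*((2 + (1*(1 + 2*3))**2 + 2*(1*(1 + 2*3)))/(2 + 1*(1 + 2*3)) + 92) = 58*((2 + (1*(1 + 6))**2 + 2*(1*(1 + 6)))/(2 + 1*(1 + 6)) + 92) = 58*((2 + (1*7)**2 + 2*(1*7))/(2 + 1*7) + 92) = 58*((2 + 7**2 + 2*7)/(2 + 7) + 92) = 58*((2 + 49 + 14)/9 + 92) = 58*((1/9)*65 + 92) = 58*(65/9 + 92) = 58*(893/9) = 51794/9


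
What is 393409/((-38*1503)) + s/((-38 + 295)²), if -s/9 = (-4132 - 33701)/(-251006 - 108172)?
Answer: -777749829259163/112911273482859 ≈ -6.8882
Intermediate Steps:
s = -113499/119726 (s = -9*(-4132 - 33701)/(-251006 - 108172) = -(-340497)/(-359178) = -(-340497)*(-1)/359178 = -9*12611/119726 = -113499/119726 ≈ -0.94799)
393409/((-38*1503)) + s/((-38 + 295)²) = 393409/((-38*1503)) - 113499/(119726*(-38 + 295)²) = 393409/(-57114) - 113499/(119726*(257²)) = 393409*(-1/57114) - 113499/119726/66049 = -393409/57114 - 113499/119726*1/66049 = -393409/57114 - 113499/7907782574 = -777749829259163/112911273482859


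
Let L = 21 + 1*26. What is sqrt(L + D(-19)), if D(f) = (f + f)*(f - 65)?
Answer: sqrt(3239) ≈ 56.912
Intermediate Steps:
D(f) = 2*f*(-65 + f) (D(f) = (2*f)*(-65 + f) = 2*f*(-65 + f))
L = 47 (L = 21 + 26 = 47)
sqrt(L + D(-19)) = sqrt(47 + 2*(-19)*(-65 - 19)) = sqrt(47 + 2*(-19)*(-84)) = sqrt(47 + 3192) = sqrt(3239)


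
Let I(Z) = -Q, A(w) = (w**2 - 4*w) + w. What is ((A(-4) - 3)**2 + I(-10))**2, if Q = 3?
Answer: 386884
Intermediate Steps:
A(w) = w**2 - 3*w
I(Z) = -3 (I(Z) = -1*3 = -3)
((A(-4) - 3)**2 + I(-10))**2 = ((-4*(-3 - 4) - 3)**2 - 3)**2 = ((-4*(-7) - 3)**2 - 3)**2 = ((28 - 3)**2 - 3)**2 = (25**2 - 3)**2 = (625 - 3)**2 = 622**2 = 386884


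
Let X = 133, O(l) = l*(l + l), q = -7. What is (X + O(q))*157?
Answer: 36267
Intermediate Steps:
O(l) = 2*l**2 (O(l) = l*(2*l) = 2*l**2)
(X + O(q))*157 = (133 + 2*(-7)**2)*157 = (133 + 2*49)*157 = (133 + 98)*157 = 231*157 = 36267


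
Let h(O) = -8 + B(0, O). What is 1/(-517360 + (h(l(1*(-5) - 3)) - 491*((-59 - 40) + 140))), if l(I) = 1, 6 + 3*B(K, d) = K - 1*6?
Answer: -1/537503 ≈ -1.8605e-6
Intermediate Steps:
B(K, d) = -4 + K/3 (B(K, d) = -2 + (K - 1*6)/3 = -2 + (K - 6)/3 = -2 + (-6 + K)/3 = -2 + (-2 + K/3) = -4 + K/3)
h(O) = -12 (h(O) = -8 + (-4 + (1/3)*0) = -8 + (-4 + 0) = -8 - 4 = -12)
1/(-517360 + (h(l(1*(-5) - 3)) - 491*((-59 - 40) + 140))) = 1/(-517360 + (-12 - 491*((-59 - 40) + 140))) = 1/(-517360 + (-12 - 491*(-99 + 140))) = 1/(-517360 + (-12 - 491*41)) = 1/(-517360 + (-12 - 20131)) = 1/(-517360 - 20143) = 1/(-537503) = -1/537503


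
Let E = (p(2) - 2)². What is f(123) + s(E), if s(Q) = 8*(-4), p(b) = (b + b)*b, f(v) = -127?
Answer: -159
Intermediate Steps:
p(b) = 2*b² (p(b) = (2*b)*b = 2*b²)
E = 36 (E = (2*2² - 2)² = (2*4 - 2)² = (8 - 2)² = 6² = 36)
s(Q) = -32
f(123) + s(E) = -127 - 32 = -159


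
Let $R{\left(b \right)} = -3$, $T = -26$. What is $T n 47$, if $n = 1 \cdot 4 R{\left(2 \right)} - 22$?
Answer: $41548$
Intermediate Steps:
$n = -34$ ($n = 1 \cdot 4 \left(-3\right) - 22 = 4 \left(-3\right) - 22 = -12 - 22 = -34$)
$T n 47 = \left(-26\right) \left(-34\right) 47 = 884 \cdot 47 = 41548$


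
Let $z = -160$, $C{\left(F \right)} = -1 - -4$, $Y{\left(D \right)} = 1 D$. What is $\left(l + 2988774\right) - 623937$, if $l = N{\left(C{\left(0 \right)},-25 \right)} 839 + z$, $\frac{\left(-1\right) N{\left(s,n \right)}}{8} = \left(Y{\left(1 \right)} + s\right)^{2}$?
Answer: $2257285$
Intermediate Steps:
$Y{\left(D \right)} = D$
$C{\left(F \right)} = 3$ ($C{\left(F \right)} = -1 + 4 = 3$)
$N{\left(s,n \right)} = - 8 \left(1 + s\right)^{2}$
$l = -107552$ ($l = - 8 \left(1 + 3\right)^{2} \cdot 839 - 160 = - 8 \cdot 4^{2} \cdot 839 - 160 = \left(-8\right) 16 \cdot 839 - 160 = \left(-128\right) 839 - 160 = -107392 - 160 = -107552$)
$\left(l + 2988774\right) - 623937 = \left(-107552 + 2988774\right) - 623937 = 2881222 - 623937 = 2257285$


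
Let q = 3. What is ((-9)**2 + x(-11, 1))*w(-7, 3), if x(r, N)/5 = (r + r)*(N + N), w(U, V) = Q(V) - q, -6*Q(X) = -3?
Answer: 695/2 ≈ 347.50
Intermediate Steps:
Q(X) = 1/2 (Q(X) = -1/6*(-3) = 1/2)
w(U, V) = -5/2 (w(U, V) = 1/2 - 1*3 = 1/2 - 3 = -5/2)
x(r, N) = 20*N*r (x(r, N) = 5*((r + r)*(N + N)) = 5*((2*r)*(2*N)) = 5*(4*N*r) = 20*N*r)
((-9)**2 + x(-11, 1))*w(-7, 3) = ((-9)**2 + 20*1*(-11))*(-5/2) = (81 - 220)*(-5/2) = -139*(-5/2) = 695/2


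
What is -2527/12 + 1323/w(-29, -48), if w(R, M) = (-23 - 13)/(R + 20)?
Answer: 721/6 ≈ 120.17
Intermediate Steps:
w(R, M) = -36/(20 + R)
-2527/12 + 1323/w(-29, -48) = -2527/12 + 1323/((-36/(20 - 29))) = -2527*1/12 + 1323/((-36/(-9))) = -2527/12 + 1323/((-36*(-⅑))) = -2527/12 + 1323/4 = 721/6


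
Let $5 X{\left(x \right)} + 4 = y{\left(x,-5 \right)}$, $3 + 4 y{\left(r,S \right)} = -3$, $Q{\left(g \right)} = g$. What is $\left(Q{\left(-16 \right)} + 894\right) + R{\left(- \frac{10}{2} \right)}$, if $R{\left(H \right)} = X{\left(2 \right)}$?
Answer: $\frac{8769}{10} \approx 876.9$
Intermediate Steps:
$y{\left(r,S \right)} = - \frac{3}{2}$ ($y{\left(r,S \right)} = - \frac{3}{4} + \frac{1}{4} \left(-3\right) = - \frac{3}{4} - \frac{3}{4} = - \frac{3}{2}$)
$X{\left(x \right)} = - \frac{11}{10}$ ($X{\left(x \right)} = - \frac{4}{5} + \frac{1}{5} \left(- \frac{3}{2}\right) = - \frac{4}{5} - \frac{3}{10} = - \frac{11}{10}$)
$R{\left(H \right)} = - \frac{11}{10}$
$\left(Q{\left(-16 \right)} + 894\right) + R{\left(- \frac{10}{2} \right)} = \left(-16 + 894\right) - \frac{11}{10} = 878 - \frac{11}{10} = \frac{8769}{10}$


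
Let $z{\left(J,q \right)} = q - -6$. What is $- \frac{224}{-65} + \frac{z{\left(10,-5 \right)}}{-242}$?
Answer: $\frac{54143}{15730} \approx 3.442$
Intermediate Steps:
$z{\left(J,q \right)} = 6 + q$ ($z{\left(J,q \right)} = q + 6 = 6 + q$)
$- \frac{224}{-65} + \frac{z{\left(10,-5 \right)}}{-242} = - \frac{224}{-65} + \frac{6 - 5}{-242} = \left(-224\right) \left(- \frac{1}{65}\right) + 1 \left(- \frac{1}{242}\right) = \frac{224}{65} - \frac{1}{242} = \frac{54143}{15730}$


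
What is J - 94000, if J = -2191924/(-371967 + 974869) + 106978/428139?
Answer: -12132352366215640/129062929689 ≈ -94003.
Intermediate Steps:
J = -436975449640/129062929689 (J = -2191924/602902 + 106978*(1/428139) = -2191924*1/602902 + 106978/428139 = -1095962/301451 + 106978/428139 = -436975449640/129062929689 ≈ -3.3858)
J - 94000 = -436975449640/129062929689 - 94000 = -12132352366215640/129062929689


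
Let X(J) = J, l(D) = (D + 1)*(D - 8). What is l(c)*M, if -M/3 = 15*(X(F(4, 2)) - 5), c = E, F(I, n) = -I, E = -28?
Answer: 393660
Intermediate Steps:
c = -28
l(D) = (1 + D)*(-8 + D)
M = 405 (M = -45*(-1*4 - 5) = -45*(-4 - 5) = -45*(-9) = -3*(-135) = 405)
l(c)*M = (-8 + (-28)² - 7*(-28))*405 = (-8 + 784 + 196)*405 = 972*405 = 393660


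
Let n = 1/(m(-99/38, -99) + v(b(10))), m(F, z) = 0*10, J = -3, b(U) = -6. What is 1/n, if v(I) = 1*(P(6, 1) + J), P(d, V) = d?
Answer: 3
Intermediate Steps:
m(F, z) = 0
v(I) = 3 (v(I) = 1*(6 - 3) = 1*3 = 3)
n = ⅓ (n = 1/(0 + 3) = 1/3 = ⅓ ≈ 0.33333)
1/n = 1/(⅓) = 3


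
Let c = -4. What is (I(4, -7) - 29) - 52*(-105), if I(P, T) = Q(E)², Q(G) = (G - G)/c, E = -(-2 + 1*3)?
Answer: 5431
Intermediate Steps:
E = -1 (E = -(-2 + 3) = -1*1 = -1)
Q(G) = 0 (Q(G) = (G - G)/(-4) = 0*(-¼) = 0)
I(P, T) = 0 (I(P, T) = 0² = 0)
(I(4, -7) - 29) - 52*(-105) = (0 - 29) - 52*(-105) = -29 + 5460 = 5431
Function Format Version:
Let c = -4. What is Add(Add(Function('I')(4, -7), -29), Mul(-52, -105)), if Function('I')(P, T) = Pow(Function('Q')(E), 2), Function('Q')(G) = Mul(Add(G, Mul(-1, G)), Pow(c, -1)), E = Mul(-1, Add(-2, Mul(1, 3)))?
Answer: 5431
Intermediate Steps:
E = -1 (E = Mul(-1, Add(-2, 3)) = Mul(-1, 1) = -1)
Function('Q')(G) = 0 (Function('Q')(G) = Mul(Add(G, Mul(-1, G)), Pow(-4, -1)) = Mul(0, Rational(-1, 4)) = 0)
Function('I')(P, T) = 0 (Function('I')(P, T) = Pow(0, 2) = 0)
Add(Add(Function('I')(4, -7), -29), Mul(-52, -105)) = Add(Add(0, -29), Mul(-52, -105)) = Add(-29, 5460) = 5431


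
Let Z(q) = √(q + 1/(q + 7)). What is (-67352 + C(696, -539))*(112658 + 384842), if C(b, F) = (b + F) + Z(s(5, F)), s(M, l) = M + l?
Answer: -33429512500 + 497500*I*√148307813/527 ≈ -3.343e+10 + 1.1496e+7*I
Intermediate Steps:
Z(q) = √(q + 1/(7 + q))
C(b, F) = F + b + √((1 + (5 + F)*(12 + F))/(12 + F)) (C(b, F) = (b + F) + √((1 + (5 + F)*(7 + (5 + F)))/(7 + (5 + F))) = (F + b) + √((1 + (5 + F)*(12 + F))/(12 + F)) = F + b + √((1 + (5 + F)*(12 + F))/(12 + F)))
(-67352 + C(696, -539))*(112658 + 384842) = (-67352 + (-539 + 696 + √((1 + (5 - 539)*(12 - 539))/(12 - 539))))*(112658 + 384842) = (-67352 + (-539 + 696 + √((1 - 534*(-527))/(-527))))*497500 = (-67352 + (-539 + 696 + √(-(1 + 281418)/527)))*497500 = (-67352 + (-539 + 696 + √(-1/527*281419)))*497500 = (-67352 + (-539 + 696 + √(-281419/527)))*497500 = (-67352 + (-539 + 696 + I*√148307813/527))*497500 = (-67352 + (157 + I*√148307813/527))*497500 = (-67195 + I*√148307813/527)*497500 = -33429512500 + 497500*I*√148307813/527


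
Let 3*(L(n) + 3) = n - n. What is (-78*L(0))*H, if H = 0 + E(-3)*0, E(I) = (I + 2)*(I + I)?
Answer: 0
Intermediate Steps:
E(I) = 2*I*(2 + I) (E(I) = (2 + I)*(2*I) = 2*I*(2 + I))
L(n) = -3 (L(n) = -3 + (n - n)/3 = -3 + (⅓)*0 = -3 + 0 = -3)
H = 0 (H = 0 + (2*(-3)*(2 - 3))*0 = 0 + (2*(-3)*(-1))*0 = 0 + 6*0 = 0 + 0 = 0)
(-78*L(0))*H = -78*(-3)*0 = 234*0 = 0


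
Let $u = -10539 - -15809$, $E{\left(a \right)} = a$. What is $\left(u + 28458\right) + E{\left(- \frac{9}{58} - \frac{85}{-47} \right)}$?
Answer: $\frac{91947035}{2726} \approx 33730.0$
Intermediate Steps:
$u = 5270$ ($u = -10539 + 15809 = 5270$)
$\left(u + 28458\right) + E{\left(- \frac{9}{58} - \frac{85}{-47} \right)} = \left(5270 + 28458\right) - \left(- \frac{85}{47} + \frac{9}{58}\right) = 33728 - - \frac{4507}{2726} = 33728 + \left(- \frac{9}{58} + \frac{85}{47}\right) = 33728 + \frac{4507}{2726} = \frac{91947035}{2726}$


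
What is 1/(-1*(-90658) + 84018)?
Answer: 1/174676 ≈ 5.7249e-6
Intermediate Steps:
1/(-1*(-90658) + 84018) = 1/(90658 + 84018) = 1/174676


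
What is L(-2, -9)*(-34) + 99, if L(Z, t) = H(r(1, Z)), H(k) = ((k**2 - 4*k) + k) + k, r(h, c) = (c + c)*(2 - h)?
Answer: -717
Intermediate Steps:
r(h, c) = 2*c*(2 - h) (r(h, c) = (2*c)*(2 - h) = 2*c*(2 - h))
H(k) = k**2 - 2*k (H(k) = (k**2 - 3*k) + k = k**2 - 2*k)
L(Z, t) = 2*Z*(-2 + 2*Z) (L(Z, t) = (2*Z*(2 - 1*1))*(-2 + 2*Z*(2 - 1*1)) = (2*Z*(2 - 1))*(-2 + 2*Z*(2 - 1)) = (2*Z*1)*(-2 + 2*Z*1) = (2*Z)*(-2 + 2*Z) = 2*Z*(-2 + 2*Z))
L(-2, -9)*(-34) + 99 = (4*(-2)*(-1 - 2))*(-34) + 99 = (4*(-2)*(-3))*(-34) + 99 = 24*(-34) + 99 = -816 + 99 = -717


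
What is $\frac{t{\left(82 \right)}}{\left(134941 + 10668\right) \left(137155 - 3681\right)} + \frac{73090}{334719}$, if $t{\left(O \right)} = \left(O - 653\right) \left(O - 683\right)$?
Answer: $\frac{129147287352899}{591388091700714} \approx 0.21838$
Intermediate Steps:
$t{\left(O \right)} = \left(-683 + O\right) \left(-653 + O\right)$ ($t{\left(O \right)} = \left(-653 + O\right) \left(-683 + O\right) = \left(-683 + O\right) \left(-653 + O\right)$)
$\frac{t{\left(82 \right)}}{\left(134941 + 10668\right) \left(137155 - 3681\right)} + \frac{73090}{334719} = \frac{445999 + 82^{2} - 109552}{\left(134941 + 10668\right) \left(137155 - 3681\right)} + \frac{73090}{334719} = \frac{445999 + 6724 - 109552}{145609 \cdot 133474} + 73090 \cdot \frac{1}{334719} = \frac{343171}{19435015666} + \frac{73090}{334719} = \frac{129147287352899}{591388091700714}$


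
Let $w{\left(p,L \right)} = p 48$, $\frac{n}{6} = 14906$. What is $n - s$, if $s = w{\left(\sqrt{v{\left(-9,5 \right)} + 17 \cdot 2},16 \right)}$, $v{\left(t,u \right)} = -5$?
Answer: $89436 - 48 \sqrt{29} \approx 89178.0$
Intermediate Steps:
$n = 89436$ ($n = 6 \cdot 14906 = 89436$)
$w{\left(p,L \right)} = 48 p$
$s = 48 \sqrt{29}$ ($s = 48 \sqrt{-5 + 17 \cdot 2} = 48 \sqrt{-5 + 34} = 48 \sqrt{29} \approx 258.49$)
$n - s = 89436 - 48 \sqrt{29}$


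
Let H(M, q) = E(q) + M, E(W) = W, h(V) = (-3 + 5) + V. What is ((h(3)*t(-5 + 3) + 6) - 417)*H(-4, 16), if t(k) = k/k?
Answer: -4872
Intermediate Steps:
h(V) = 2 + V
t(k) = 1
H(M, q) = M + q (H(M, q) = q + M = M + q)
((h(3)*t(-5 + 3) + 6) - 417)*H(-4, 16) = (((2 + 3)*1 + 6) - 417)*(-4 + 16) = ((5*1 + 6) - 417)*12 = ((5 + 6) - 417)*12 = (11 - 417)*12 = -406*12 = -4872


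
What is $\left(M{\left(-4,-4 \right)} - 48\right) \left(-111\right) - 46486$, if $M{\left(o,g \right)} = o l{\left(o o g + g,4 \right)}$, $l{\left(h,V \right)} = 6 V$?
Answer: $-30502$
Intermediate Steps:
$M{\left(o,g \right)} = 24 o$ ($M{\left(o,g \right)} = o 6 \cdot 4 = o 24 = 24 o$)
$\left(M{\left(-4,-4 \right)} - 48\right) \left(-111\right) - 46486 = \left(24 \left(-4\right) - 48\right) \left(-111\right) - 46486 = \left(-96 - 48\right) \left(-111\right) - 46486 = \left(-144\right) \left(-111\right) - 46486 = 15984 - 46486 = -30502$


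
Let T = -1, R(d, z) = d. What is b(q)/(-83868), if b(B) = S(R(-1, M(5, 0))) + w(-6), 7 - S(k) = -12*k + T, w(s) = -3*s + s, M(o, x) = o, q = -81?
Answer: -2/20967 ≈ -9.5388e-5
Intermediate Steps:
w(s) = -2*s
S(k) = 8 + 12*k (S(k) = 7 - (-12*k - 1) = 7 - (-1 - 12*k) = 7 + (1 + 12*k) = 8 + 12*k)
b(B) = 8 (b(B) = (8 + 12*(-1)) - 2*(-6) = (8 - 12) + 12 = -4 + 12 = 8)
b(q)/(-83868) = 8/(-83868) = 8*(-1/83868) = -2/20967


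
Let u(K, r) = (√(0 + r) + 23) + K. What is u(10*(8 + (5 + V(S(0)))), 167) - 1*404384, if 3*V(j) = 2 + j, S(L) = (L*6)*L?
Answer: -1212673/3 + √167 ≈ -4.0421e+5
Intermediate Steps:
S(L) = 6*L² (S(L) = (6*L)*L = 6*L²)
V(j) = ⅔ + j/3 (V(j) = (2 + j)/3 = ⅔ + j/3)
u(K, r) = 23 + K + √r (u(K, r) = (√r + 23) + K = (23 + √r) + K = 23 + K + √r)
u(10*(8 + (5 + V(S(0)))), 167) - 1*404384 = (23 + 10*(8 + (5 + (⅔ + (6*0²)/3))) + √167) - 1*404384 = (23 + 10*(8 + (5 + (⅔ + (6*0)/3))) + √167) - 404384 = (23 + 10*(8 + (5 + (⅔ + (⅓)*0))) + √167) - 404384 = (23 + 10*(8 + (5 + (⅔ + 0))) + √167) - 404384 = (23 + 10*(8 + (5 + ⅔)) + √167) - 404384 = (23 + 10*(8 + 17/3) + √167) - 404384 = (23 + 10*(41/3) + √167) - 404384 = (23 + 410/3 + √167) - 404384 = (479/3 + √167) - 404384 = -1212673/3 + √167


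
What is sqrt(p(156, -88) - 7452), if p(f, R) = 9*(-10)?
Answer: 3*I*sqrt(838) ≈ 86.845*I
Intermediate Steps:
p(f, R) = -90
sqrt(p(156, -88) - 7452) = sqrt(-90 - 7452) = sqrt(-7542) = 3*I*sqrt(838)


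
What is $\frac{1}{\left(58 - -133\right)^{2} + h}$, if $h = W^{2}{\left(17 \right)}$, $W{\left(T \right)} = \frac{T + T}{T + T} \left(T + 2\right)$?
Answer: $\frac{1}{36842} \approx 2.7143 \cdot 10^{-5}$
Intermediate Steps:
$W{\left(T \right)} = 2 + T$ ($W{\left(T \right)} = \frac{2 T}{2 T} \left(2 + T\right) = 2 T \frac{1}{2 T} \left(2 + T\right) = 1 \left(2 + T\right) = 2 + T$)
$h = 361$ ($h = \left(2 + 17\right)^{2} = 19^{2} = 361$)
$\frac{1}{\left(58 - -133\right)^{2} + h} = \frac{1}{\left(58 - -133\right)^{2} + 361} = \frac{1}{\left(58 + 133\right)^{2} + 361} = \frac{1}{191^{2} + 361} = \frac{1}{36481 + 361} = \frac{1}{36842}$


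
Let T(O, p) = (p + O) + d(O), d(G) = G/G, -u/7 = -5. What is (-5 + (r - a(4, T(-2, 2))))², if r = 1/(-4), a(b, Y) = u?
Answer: 25921/16 ≈ 1620.1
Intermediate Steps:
u = 35 (u = -7*(-5) = 35)
d(G) = 1
T(O, p) = 1 + O + p (T(O, p) = (p + O) + 1 = (O + p) + 1 = 1 + O + p)
a(b, Y) = 35
r = -¼ ≈ -0.25000
(-5 + (r - a(4, T(-2, 2))))² = (-5 + (-¼ - 1*35))² = (-5 + (-¼ - 35))² = (-5 - 141/4)² = (-161/4)² = 25921/16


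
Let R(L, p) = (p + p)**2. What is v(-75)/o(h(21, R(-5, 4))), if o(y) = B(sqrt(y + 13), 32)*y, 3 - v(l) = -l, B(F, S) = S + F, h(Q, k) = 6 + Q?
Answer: -32/369 + 2*sqrt(10)/369 ≈ -0.069581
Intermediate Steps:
R(L, p) = 4*p**2 (R(L, p) = (2*p)**2 = 4*p**2)
B(F, S) = F + S
v(l) = 3 + l (v(l) = 3 - (-1)*l = 3 + l)
o(y) = y*(32 + sqrt(13 + y)) (o(y) = (sqrt(y + 13) + 32)*y = (sqrt(13 + y) + 32)*y = (32 + sqrt(13 + y))*y = y*(32 + sqrt(13 + y)))
v(-75)/o(h(21, R(-5, 4))) = (3 - 75)/(((6 + 21)*(32 + sqrt(13 + (6 + 21))))) = -72*1/(27*(32 + sqrt(13 + 27))) = -72*1/(27*(32 + sqrt(40))) = -72*1/(27*(32 + 2*sqrt(10))) = -72/(864 + 54*sqrt(10))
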